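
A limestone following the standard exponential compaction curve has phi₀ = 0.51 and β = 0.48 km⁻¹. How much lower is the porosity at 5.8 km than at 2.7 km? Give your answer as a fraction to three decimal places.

0.108

phi(2.7) = 0.51·e^(−0.48×2.7) = 0.1395
phi(5.8) = 0.51·e^(−0.48×5.8) = 0.0315
Δphi = 0.1395 − 0.0315 = 0.1080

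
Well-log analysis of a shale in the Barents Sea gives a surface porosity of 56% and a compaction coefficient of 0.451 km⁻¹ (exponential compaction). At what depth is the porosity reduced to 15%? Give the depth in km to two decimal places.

2.92 km

Invert Athy's law: Z = ln(phi₀/phi) / β
Z = ln(0.56/0.15) / 0.451 = ln(3.733) / 0.451 = 1.3173 / 0.451 = 2.921 km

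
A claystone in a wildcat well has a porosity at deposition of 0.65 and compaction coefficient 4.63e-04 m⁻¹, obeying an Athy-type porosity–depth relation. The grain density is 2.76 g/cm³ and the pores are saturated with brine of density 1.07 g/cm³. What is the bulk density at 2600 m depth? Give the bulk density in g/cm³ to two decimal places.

2.43 g/cm³

Working in km (1 km = 1000 m; β in km⁻¹ = β in m⁻¹ × 1000):
Porosity at depth: φ = 0.65·exp(−0.463×2.6) = 0.65×0.3001 = 0.1950
Bulk density: ρ_b = (1−φ)ρ_g + φ·ρ_f = 0.8050×2.76 + 0.1950×1.07
       = 2.222 + 0.209 = 2.430 g/cm³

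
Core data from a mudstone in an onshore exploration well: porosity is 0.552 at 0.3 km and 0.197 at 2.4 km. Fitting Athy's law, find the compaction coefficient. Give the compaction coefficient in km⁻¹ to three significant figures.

0.491 km⁻¹

Athy: φ(Z) = φ₀ e^(−βZ) ⇒ φ₁/φ₂ = e^{β(Z₂−Z₁)} ⇒ β = ln(φ₁/φ₂)/(Z₂−Z₁)
β = ln(0.552/0.197) / (2.4 − 0.3) = ln(2.802) / 2.1 = 1.0303 / 2.1 = 0.4906 km⁻¹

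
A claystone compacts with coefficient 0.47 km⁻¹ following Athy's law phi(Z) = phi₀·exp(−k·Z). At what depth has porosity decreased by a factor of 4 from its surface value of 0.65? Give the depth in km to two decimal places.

2.95 km

phi/phi₀ = 1/4 ⇒ exp(−k·Z) = 1/4 ⇒ Z = ln(4) / k
Z = 1.3863 / 0.47 = 2.950 km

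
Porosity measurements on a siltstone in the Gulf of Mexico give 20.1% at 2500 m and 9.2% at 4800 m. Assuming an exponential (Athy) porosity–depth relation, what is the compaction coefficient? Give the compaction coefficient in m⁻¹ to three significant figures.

0.000340 m⁻¹

Working in km (1 km = 1000 m; k in km⁻¹ = k in m⁻¹ × 1000):
Athy: φ(z) = φ₀ e^(−kz) ⇒ φ₁/φ₂ = e^{k(z₂−z₁)} ⇒ k = ln(φ₁/φ₂)/(z₂−z₁)
k = ln(0.201/0.092) / (4.8 − 2.5) = ln(2.185) / 2.3 = 0.7815 / 2.3 = 0.3398 km⁻¹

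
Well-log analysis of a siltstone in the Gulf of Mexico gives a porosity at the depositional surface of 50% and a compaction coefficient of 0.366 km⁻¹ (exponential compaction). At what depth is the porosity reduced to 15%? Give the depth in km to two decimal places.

3.29 km

Invert Athy's law: z = ln(n₀/n) / k
z = ln(0.5/0.15) / 0.366 = ln(3.333) / 0.366 = 1.2040 / 0.366 = 3.290 km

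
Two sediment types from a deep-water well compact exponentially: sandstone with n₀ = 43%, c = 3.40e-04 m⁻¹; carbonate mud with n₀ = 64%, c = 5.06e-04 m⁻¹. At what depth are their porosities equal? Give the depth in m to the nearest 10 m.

2400 m

Working in km (1 km = 1000 m; c in km⁻¹ = c in m⁻¹ × 1000):
Set n₀ₐ e^(−cₐz) = n₀ᵦ e^(−cᵦz) ⇒ ln(n₀ₐ/n₀ᵦ) = (cₐ − cᵦ)·z
z = ln(0.43/0.64) / (0.34 − 0.506) = -0.3977 / -0.166 = 2.396 km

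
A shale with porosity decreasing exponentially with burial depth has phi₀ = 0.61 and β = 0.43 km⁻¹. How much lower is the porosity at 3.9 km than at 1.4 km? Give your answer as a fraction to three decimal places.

phi(1.4) = 0.61·e^(−0.43×1.4) = 0.3341
phi(3.9) = 0.61·e^(−0.43×3.9) = 0.1140
Δphi = 0.3341 − 0.1140 = 0.2201

0.220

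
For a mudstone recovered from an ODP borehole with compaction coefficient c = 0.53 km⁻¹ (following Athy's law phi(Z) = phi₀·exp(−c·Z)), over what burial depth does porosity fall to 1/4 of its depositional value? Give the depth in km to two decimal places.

2.62 km

phi/phi₀ = 1/4 ⇒ exp(−c·Z) = 1/4 ⇒ Z = ln(4) / c
Z = 1.3863 / 0.53 = 2.616 km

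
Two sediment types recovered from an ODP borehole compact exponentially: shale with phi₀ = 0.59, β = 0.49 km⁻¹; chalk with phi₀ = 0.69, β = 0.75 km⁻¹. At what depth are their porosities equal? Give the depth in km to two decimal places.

Set phi₀ₐ e^(−βₐZ) = phi₀ᵦ e^(−βᵦZ) ⇒ ln(phi₀ₐ/phi₀ᵦ) = (βₐ − βᵦ)·Z
Z = ln(0.59/0.69) / (0.49 − 0.75) = -0.1566 / -0.26 = 0.602 km

0.60 km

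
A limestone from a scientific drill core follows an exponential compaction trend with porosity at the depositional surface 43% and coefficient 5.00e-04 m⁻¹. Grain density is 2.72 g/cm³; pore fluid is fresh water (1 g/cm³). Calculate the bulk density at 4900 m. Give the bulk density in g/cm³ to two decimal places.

Working in km (1 km = 1000 m; β in km⁻¹ = β in m⁻¹ × 1000):
Porosity at depth: φ = 0.43·exp(−0.5×4.9) = 0.43×0.0863 = 0.0371
Bulk density: ρ_b = (1−φ)ρ_g + φ·ρ_f = 0.9629×2.72 + 0.0371×1
       = 2.619 + 0.037 = 2.656 g/cm³

2.66 g/cm³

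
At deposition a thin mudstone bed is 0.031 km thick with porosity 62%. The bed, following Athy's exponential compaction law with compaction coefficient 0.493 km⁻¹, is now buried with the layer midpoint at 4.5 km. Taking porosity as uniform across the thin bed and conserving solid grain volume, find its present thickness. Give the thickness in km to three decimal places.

0.013 km

Porosity at 4.5 km: phi = 0.62·exp(−0.493×4.5) = 0.0674
Solid-volume conservation: h(1−phi) = h₀(1−phi₀) ⇒ h = h₀·(1−phi₀)/(1−phi)
h = 0.031 × (1 − 0.62)/(1 − 0.0674) = 0.031 × 0.4075 = 0.0126 km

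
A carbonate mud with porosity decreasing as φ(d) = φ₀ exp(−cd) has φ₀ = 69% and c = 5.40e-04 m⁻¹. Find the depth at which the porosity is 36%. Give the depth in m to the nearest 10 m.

1200 m

Working in km (1 km = 1000 m; c in km⁻¹ = c in m⁻¹ × 1000):
Invert Athy's law: d = ln(φ₀/φ) / c
d = ln(0.69/0.36) / 0.54 = ln(1.917) / 0.54 = 0.6506 / 0.54 = 1.205 km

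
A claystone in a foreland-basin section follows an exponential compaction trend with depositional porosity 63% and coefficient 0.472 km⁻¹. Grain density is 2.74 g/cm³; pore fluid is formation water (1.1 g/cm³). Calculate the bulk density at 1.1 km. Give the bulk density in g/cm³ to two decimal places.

Porosity at depth: φ = 0.63·exp(−0.472×1.1) = 0.63×0.5950 = 0.3748
Bulk density: ρ_b = (1−φ)ρ_g + φ·ρ_f = 0.6252×2.74 + 0.3748×1.1
       = 1.713 + 0.412 = 2.125 g/cm³

2.13 g/cm³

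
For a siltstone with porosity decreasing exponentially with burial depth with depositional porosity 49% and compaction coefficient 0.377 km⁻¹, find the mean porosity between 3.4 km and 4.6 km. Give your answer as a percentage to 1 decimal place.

10.9%

⟨phi⟩ = (1/(Z₂−Z₁)) ∫ phi₀ e^(−cZ) dZ = phi₀·(e^(−c·Z₁) − e^(−c·Z₂)) / (c·(Z₂−Z₁))
e^(−0.377×3.4) = 0.2775; e^(−0.377×4.6) = 0.1765
⟨phi⟩ = 0.49 × (0.2775 − 0.1765) / (0.377 × 1.2) = 0.49 × 0.2232 = 0.1094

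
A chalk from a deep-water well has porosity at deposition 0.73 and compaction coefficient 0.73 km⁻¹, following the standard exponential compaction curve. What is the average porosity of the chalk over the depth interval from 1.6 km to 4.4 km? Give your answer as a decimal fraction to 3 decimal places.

⟨φ⟩ = (1/(z₂−z₁)) ∫ φ₀ e^(−cz) dz = φ₀·(e^(−c·z₁) − e^(−c·z₂)) / (c·(z₂−z₁))
e^(−0.73×1.6) = 0.3110; e^(−0.73×4.4) = 0.0403
⟨φ⟩ = 0.73 × (0.3110 − 0.0403) / (0.73 × 2.8) = 0.73 × 0.1324 = 0.0967

0.097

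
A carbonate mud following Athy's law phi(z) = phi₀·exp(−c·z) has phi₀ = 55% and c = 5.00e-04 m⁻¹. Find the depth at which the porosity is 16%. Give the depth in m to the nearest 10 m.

2470 m

Working in km (1 km = 1000 m; c in km⁻¹ = c in m⁻¹ × 1000):
Invert Athy's law: z = ln(phi₀/phi) / c
z = ln(0.55/0.16) / 0.5 = ln(3.438) / 0.5 = 1.2347 / 0.5 = 2.469 km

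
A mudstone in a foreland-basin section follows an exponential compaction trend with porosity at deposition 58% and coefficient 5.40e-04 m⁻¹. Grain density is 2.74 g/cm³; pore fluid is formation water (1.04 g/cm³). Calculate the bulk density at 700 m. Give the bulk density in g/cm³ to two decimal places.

2.06 g/cm³

Working in km (1 km = 1000 m; c in km⁻¹ = c in m⁻¹ × 1000):
Porosity at depth: n = 0.58·exp(−0.54×0.7) = 0.58×0.6852 = 0.3974
Bulk density: ρ_b = (1−n)ρ_g + n·ρ_f = 0.6026×2.74 + 0.3974×1.04
       = 1.651 + 0.413 = 2.064 g/cm³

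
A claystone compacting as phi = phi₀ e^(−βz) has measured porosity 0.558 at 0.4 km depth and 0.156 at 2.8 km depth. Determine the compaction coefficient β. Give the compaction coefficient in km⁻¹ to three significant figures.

Athy: phi(z) = phi₀ e^(−βz) ⇒ phi₁/phi₂ = e^{β(z₂−z₁)} ⇒ β = ln(phi₁/phi₂)/(z₂−z₁)
β = ln(0.558/0.156) / (2.8 − 0.4) = ln(3.577) / 2.4 = 1.2745 / 2.4 = 0.531 km⁻¹

0.531 km⁻¹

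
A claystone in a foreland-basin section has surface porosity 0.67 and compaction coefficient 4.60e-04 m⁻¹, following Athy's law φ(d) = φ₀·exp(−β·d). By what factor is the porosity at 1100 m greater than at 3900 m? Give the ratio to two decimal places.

3.63

Working in km (1 km = 1000 m; β in km⁻¹ = β in m⁻¹ × 1000):
φ(d₁)/φ(d₂) = e^(−β·d₁)/e^(−β·d₂) = e^{β(d₂−d₁)}
= exp(0.46 × 2.8) = exp(1.288) = 3.6255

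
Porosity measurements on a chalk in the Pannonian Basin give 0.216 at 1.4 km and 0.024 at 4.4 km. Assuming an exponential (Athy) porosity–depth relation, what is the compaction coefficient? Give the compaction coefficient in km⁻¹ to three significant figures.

Athy: phi(z) = phi₀ e^(−kz) ⇒ phi₁/phi₂ = e^{k(z₂−z₁)} ⇒ k = ln(phi₁/phi₂)/(z₂−z₁)
k = ln(0.216/0.024) / (4.4 − 1.4) = ln(9) / 3 = 2.1972 / 3 = 0.7324 km⁻¹

0.732 km⁻¹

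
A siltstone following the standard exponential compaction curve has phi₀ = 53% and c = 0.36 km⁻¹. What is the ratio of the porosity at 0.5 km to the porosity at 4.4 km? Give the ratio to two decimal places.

4.07

phi(Z₁)/phi(Z₂) = e^(−c·Z₁)/e^(−c·Z₂) = e^{c(Z₂−Z₁)}
= exp(0.36 × 3.9) = exp(1.404) = 4.0715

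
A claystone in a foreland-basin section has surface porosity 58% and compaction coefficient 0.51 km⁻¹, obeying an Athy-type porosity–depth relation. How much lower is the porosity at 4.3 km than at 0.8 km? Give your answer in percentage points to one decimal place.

φ(0.8) = 0.58·e^(−0.51×0.8) = 0.3857
φ(4.3) = 0.58·e^(−0.51×4.3) = 0.0647
Δφ = 0.3857 − 0.0647 = 0.3210

32.1 percentage points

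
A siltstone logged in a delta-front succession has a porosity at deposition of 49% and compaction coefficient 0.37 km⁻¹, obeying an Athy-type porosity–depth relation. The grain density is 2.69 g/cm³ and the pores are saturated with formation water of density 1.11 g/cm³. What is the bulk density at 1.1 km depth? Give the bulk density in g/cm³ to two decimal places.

2.17 g/cm³

Porosity at depth: n = 0.49·exp(−0.37×1.1) = 0.49×0.6656 = 0.3262
Bulk density: ρ_b = (1−n)ρ_g + n·ρ_f = 0.6738×2.69 + 0.3262×1.11
       = 1.813 + 0.362 = 2.175 g/cm³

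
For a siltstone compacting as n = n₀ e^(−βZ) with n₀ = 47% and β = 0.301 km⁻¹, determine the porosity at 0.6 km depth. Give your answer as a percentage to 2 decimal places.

39.23%

n = n₀·exp(−β·Z) = 0.47 × exp(−0.301 × 0.6) = 0.47 × exp(−0.1806)
  = 0.47 × 0.8348 = 0.3923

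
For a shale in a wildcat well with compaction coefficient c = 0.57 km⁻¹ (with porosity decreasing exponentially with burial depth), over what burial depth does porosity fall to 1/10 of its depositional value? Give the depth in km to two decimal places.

phi/phi₀ = 1/10 ⇒ exp(−c·d) = 1/10 ⇒ d = ln(10) / c
d = 2.3026 / 0.57 = 4.040 km

4.04 km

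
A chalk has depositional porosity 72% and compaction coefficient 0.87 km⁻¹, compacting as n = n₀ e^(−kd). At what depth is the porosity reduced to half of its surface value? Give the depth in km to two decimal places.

0.80 km

n/n₀ = 1/2 ⇒ exp(−k·d) = 1/2 ⇒ d = ln(2) / k
d = 0.6931 / 0.87 = 0.797 km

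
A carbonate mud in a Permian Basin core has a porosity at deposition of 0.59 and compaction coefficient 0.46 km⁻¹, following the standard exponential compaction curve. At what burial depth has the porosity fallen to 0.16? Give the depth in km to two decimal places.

Invert Athy's law: Z = ln(n₀/n) / k
Z = ln(0.59/0.16) / 0.46 = ln(3.687) / 0.46 = 1.3049 / 0.46 = 2.837 km

2.84 km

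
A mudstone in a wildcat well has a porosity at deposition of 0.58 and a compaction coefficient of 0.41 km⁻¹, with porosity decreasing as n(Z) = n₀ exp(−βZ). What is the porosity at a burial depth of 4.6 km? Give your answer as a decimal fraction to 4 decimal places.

0.0880

n = n₀·exp(−β·Z) = 0.58 × exp(−0.41 × 4.6) = 0.58 × exp(−1.886)
  = 0.58 × 0.1517 = 0.0880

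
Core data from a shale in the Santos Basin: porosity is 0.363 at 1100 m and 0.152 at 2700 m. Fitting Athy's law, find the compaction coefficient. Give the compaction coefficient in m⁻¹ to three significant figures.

Working in km (1 km = 1000 m; c in km⁻¹ = c in m⁻¹ × 1000):
Athy: n(z) = n₀ e^(−cz) ⇒ n₁/n₂ = e^{c(z₂−z₁)} ⇒ c = ln(n₁/n₂)/(z₂−z₁)
c = ln(0.363/0.152) / (2.7 − 1.1) = ln(2.388) / 1.6 = 0.8705 / 1.6 = 0.5441 km⁻¹

0.000544 m⁻¹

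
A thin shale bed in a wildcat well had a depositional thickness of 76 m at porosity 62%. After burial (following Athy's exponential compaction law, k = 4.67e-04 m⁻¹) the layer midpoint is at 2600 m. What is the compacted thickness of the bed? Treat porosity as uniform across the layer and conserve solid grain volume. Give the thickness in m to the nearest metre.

35 m

Working in km (1 km = 1000 m; k in km⁻¹ = k in m⁻¹ × 1000):
Porosity at 2.6 km: phi = 0.62·exp(−0.467×2.6) = 0.1841
Solid-volume conservation: h(1−phi) = h₀(1−phi₀) ⇒ h = h₀·(1−phi₀)/(1−phi)
h = 0.076 × (1 − 0.62)/(1 − 0.1841) = 0.076 × 0.4657 = 0.0354 km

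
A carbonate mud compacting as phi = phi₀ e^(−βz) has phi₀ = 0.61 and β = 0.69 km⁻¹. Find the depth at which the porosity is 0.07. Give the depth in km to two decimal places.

Invert Athy's law: z = ln(phi₀/phi) / β
z = ln(0.61/0.07) / 0.69 = ln(8.714) / 0.69 = 2.1650 / 0.69 = 3.138 km

3.14 km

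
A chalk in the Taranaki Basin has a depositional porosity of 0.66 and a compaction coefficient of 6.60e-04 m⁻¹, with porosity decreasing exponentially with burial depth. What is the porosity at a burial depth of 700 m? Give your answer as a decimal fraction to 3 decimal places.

0.416

Working in km (1 km = 1000 m; c in km⁻¹ = c in m⁻¹ × 1000):
phi = phi₀·exp(−c·Z) = 0.66 × exp(−0.66 × 0.7) = 0.66 × exp(−0.462)
  = 0.66 × 0.6300 = 0.4158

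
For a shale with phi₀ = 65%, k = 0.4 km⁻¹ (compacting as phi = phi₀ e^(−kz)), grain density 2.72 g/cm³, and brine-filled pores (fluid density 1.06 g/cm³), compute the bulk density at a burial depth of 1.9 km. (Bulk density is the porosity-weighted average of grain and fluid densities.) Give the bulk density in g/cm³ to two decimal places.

Porosity at depth: phi = 0.65·exp(−0.4×1.9) = 0.65×0.4677 = 0.3040
Bulk density: ρ_b = (1−phi)ρ_g + phi·ρ_f = 0.6960×2.72 + 0.3040×1.06
       = 1.893 + 0.322 = 2.215 g/cm³

2.22 g/cm³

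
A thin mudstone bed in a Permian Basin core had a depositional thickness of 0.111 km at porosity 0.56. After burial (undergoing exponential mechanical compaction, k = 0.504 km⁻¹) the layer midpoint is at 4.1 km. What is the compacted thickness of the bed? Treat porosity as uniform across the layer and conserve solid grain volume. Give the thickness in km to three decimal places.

Porosity at 4.1 km: phi = 0.56·exp(−0.504×4.1) = 0.0709
Solid-volume conservation: h(1−phi) = h₀(1−phi₀) ⇒ h = h₀·(1−phi₀)/(1−phi)
h = 0.111 × (1 − 0.56)/(1 − 0.0709) = 0.111 × 0.4736 = 0.0526 km

0.053 km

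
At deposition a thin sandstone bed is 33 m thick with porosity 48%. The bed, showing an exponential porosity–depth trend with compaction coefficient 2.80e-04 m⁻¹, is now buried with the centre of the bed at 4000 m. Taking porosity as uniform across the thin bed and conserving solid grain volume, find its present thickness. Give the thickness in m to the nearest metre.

Working in km (1 km = 1000 m; c in km⁻¹ = c in m⁻¹ × 1000):
Porosity at 4 km: n = 0.48·exp(−0.28×4) = 0.1566
Solid-volume conservation: h(1−n) = h₀(1−n₀) ⇒ h = h₀·(1−n₀)/(1−n)
h = 0.033 × (1 − 0.48)/(1 − 0.1566) = 0.033 × 0.6166 = 0.0203 km

20 m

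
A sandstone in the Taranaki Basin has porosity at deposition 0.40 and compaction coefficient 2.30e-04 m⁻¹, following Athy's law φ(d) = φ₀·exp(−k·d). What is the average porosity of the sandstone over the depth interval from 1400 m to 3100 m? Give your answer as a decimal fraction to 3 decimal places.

0.240

Working in km (1 km = 1000 m; k in km⁻¹ = k in m⁻¹ × 1000):
⟨φ⟩ = (1/(d₂−d₁)) ∫ φ₀ e^(−kd) dd = φ₀·(e^(−k·d₁) − e^(−k·d₂)) / (k·(d₂−d₁))
e^(−0.23×1.4) = 0.7247; e^(−0.23×3.1) = 0.4902
⟨φ⟩ = 0.4 × (0.7247 − 0.4902) / (0.23 × 1.7) = 0.4 × 0.5998 = 0.2399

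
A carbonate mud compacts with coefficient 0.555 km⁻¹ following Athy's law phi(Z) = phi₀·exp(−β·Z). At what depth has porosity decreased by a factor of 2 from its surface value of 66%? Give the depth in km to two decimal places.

1.25 km

phi/phi₀ = 1/2 ⇒ exp(−β·Z) = 1/2 ⇒ Z = ln(2) / β
Z = 0.6931 / 0.555 = 1.249 km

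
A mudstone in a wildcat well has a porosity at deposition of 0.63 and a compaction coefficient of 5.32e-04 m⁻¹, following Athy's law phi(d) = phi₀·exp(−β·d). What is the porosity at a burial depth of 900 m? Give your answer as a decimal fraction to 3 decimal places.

Working in km (1 km = 1000 m; β in km⁻¹ = β in m⁻¹ × 1000):
phi = phi₀·exp(−β·d) = 0.63 × exp(−0.532 × 0.9) = 0.63 × exp(−0.4788)
  = 0.63 × 0.6195 = 0.3903

0.390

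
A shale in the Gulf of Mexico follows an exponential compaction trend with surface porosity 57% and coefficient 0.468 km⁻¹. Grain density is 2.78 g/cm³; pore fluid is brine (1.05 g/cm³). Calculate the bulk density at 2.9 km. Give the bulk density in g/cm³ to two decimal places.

2.53 g/cm³

Porosity at depth: n = 0.57·exp(−0.468×2.9) = 0.57×0.2574 = 0.1467
Bulk density: ρ_b = (1−n)ρ_g + n·ρ_f = 0.8533×2.78 + 0.1467×1.05
       = 2.372 + 0.154 = 2.526 g/cm³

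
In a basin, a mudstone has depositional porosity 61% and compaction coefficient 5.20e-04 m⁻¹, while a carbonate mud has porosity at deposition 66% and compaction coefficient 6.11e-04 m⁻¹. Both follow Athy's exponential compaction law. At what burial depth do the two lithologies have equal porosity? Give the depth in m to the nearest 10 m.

Working in km (1 km = 1000 m; β in km⁻¹ = β in m⁻¹ × 1000):
Set φ₀ₐ e^(−βₐZ) = φ₀ᵦ e^(−βᵦZ) ⇒ ln(φ₀ₐ/φ₀ᵦ) = (βₐ − βᵦ)·Z
Z = ln(0.61/0.66) / (0.52 − 0.611) = -0.0788 / -0.091 = 0.866 km

870 m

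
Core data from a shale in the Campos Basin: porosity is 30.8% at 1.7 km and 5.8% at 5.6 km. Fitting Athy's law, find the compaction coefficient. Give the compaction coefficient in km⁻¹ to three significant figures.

Athy: φ(z) = φ₀ e^(−βz) ⇒ φ₁/φ₂ = e^{β(z₂−z₁)} ⇒ β = ln(φ₁/φ₂)/(z₂−z₁)
β = ln(0.308/0.058) / (5.6 − 1.7) = ln(5.31) / 3.9 = 1.6697 / 3.9 = 0.4281 km⁻¹

0.428 km⁻¹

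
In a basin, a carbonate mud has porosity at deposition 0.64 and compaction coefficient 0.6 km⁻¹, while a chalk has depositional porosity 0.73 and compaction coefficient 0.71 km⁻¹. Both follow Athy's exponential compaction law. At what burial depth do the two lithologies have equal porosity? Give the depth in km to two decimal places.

Set phi₀ₐ e^(−kₐz) = phi₀ᵦ e^(−kᵦz) ⇒ ln(phi₀ₐ/phi₀ᵦ) = (kₐ − kᵦ)·z
z = ln(0.64/0.73) / (0.6 − 0.71) = -0.1316 / -0.11 = 1.196 km

1.20 km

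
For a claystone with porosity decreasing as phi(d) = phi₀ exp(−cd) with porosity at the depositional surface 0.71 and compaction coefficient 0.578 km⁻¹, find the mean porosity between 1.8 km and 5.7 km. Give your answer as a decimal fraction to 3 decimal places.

⟨phi⟩ = (1/(d₂−d₁)) ∫ phi₀ e^(−cd) dd = phi₀·(e^(−c·d₁) − e^(−c·d₂)) / (c·(d₂−d₁))
e^(−0.578×1.8) = 0.3533; e^(−0.578×5.7) = 0.0371
⟨phi⟩ = 0.71 × (0.3533 − 0.0371) / (0.578 × 3.9) = 0.71 × 0.1403 = 0.0996

0.100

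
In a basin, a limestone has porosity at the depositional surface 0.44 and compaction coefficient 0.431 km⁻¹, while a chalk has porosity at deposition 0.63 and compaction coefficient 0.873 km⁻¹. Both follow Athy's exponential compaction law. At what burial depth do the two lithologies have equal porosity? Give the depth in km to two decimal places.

Set phi₀ₐ e^(−βₐZ) = phi₀ᵦ e^(−βᵦZ) ⇒ ln(phi₀ₐ/phi₀ᵦ) = (βₐ − βᵦ)·Z
Z = ln(0.44/0.63) / (0.431 − 0.873) = -0.3589 / -0.442 = 0.812 km

0.81 km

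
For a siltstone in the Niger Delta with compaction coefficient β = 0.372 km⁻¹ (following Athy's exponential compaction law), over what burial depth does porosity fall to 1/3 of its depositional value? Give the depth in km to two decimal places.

n/n₀ = 1/3 ⇒ exp(−β·d) = 1/3 ⇒ d = ln(3) / β
d = 1.0986 / 0.372 = 2.953 km

2.95 km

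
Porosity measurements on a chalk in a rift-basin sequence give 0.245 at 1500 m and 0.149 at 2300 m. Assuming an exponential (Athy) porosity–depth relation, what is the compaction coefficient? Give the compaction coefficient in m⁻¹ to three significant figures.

0.000622 m⁻¹

Working in km (1 km = 1000 m; k in km⁻¹ = k in m⁻¹ × 1000):
Athy: n(d) = n₀ e^(−kd) ⇒ n₁/n₂ = e^{k(d₂−d₁)} ⇒ k = ln(n₁/n₂)/(d₂−d₁)
k = ln(0.245/0.149) / (2.3 − 1.5) = ln(1.644) / 0.8 = 0.4973 / 0.8 = 0.6216 km⁻¹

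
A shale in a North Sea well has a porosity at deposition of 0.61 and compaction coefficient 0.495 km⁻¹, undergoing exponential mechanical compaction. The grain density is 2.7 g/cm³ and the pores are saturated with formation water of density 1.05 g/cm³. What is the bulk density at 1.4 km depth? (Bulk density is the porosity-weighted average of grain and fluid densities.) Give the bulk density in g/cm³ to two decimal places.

2.20 g/cm³

Porosity at depth: phi = 0.61·exp(−0.495×1.4) = 0.61×0.5001 = 0.3050
Bulk density: ρ_b = (1−phi)ρ_g + phi·ρ_f = 0.6950×2.7 + 0.3050×1.05
       = 1.876 + 0.320 = 2.197 g/cm³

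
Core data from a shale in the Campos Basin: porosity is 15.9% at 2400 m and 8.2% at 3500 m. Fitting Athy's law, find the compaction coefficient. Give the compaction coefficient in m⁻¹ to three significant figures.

Working in km (1 km = 1000 m; β in km⁻¹ = β in m⁻¹ × 1000):
Athy: n(z) = n₀ e^(−βz) ⇒ n₁/n₂ = e^{β(z₂−z₁)} ⇒ β = ln(n₁/n₂)/(z₂−z₁)
β = ln(0.159/0.082) / (3.5 − 2.4) = ln(1.939) / 1.1 = 0.6622 / 1.1 = 0.602 km⁻¹

0.000602 m⁻¹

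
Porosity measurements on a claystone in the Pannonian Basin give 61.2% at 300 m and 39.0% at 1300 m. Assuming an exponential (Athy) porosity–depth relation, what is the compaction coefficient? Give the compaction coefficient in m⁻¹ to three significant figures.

Working in km (1 km = 1000 m; c in km⁻¹ = c in m⁻¹ × 1000):
Athy: n(z) = n₀ e^(−cz) ⇒ n₁/n₂ = e^{c(z₂−z₁)} ⇒ c = ln(n₁/n₂)/(z₂−z₁)
c = ln(0.612/0.39) / (1.3 − 0.3) = ln(1.569) / 1 = 0.4506 / 1 = 0.4506 km⁻¹

0.000451 m⁻¹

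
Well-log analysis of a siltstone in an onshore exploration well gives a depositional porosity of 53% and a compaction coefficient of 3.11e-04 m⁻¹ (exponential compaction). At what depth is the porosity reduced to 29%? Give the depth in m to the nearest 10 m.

Working in km (1 km = 1000 m; β in km⁻¹ = β in m⁻¹ × 1000):
Invert Athy's law: z = ln(phi₀/phi) / β
z = ln(0.53/0.29) / 0.311 = ln(1.828) / 0.311 = 0.6030 / 0.311 = 1.939 km

1940 m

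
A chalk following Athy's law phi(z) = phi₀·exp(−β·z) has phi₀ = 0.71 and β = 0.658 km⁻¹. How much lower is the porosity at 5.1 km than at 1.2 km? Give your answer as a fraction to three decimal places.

0.298

phi(1.2) = 0.71·e^(−0.658×1.2) = 0.3224
phi(5.1) = 0.71·e^(−0.658×5.1) = 0.0248
Δphi = 0.3224 − 0.0248 = 0.2976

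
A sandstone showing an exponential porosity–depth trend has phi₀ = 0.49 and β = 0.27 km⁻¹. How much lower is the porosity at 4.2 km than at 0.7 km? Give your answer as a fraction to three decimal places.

phi(0.7) = 0.49·e^(−0.27×0.7) = 0.4056
phi(4.2) = 0.49·e^(−0.27×4.2) = 0.1577
Δphi = 0.4056 − 0.1577 = 0.2480

0.248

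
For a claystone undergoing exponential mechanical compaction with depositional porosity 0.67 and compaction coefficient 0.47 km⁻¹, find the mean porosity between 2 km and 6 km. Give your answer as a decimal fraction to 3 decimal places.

⟨φ⟩ = (1/(z₂−z₁)) ∫ φ₀ e^(−kz) dz = φ₀·(e^(−k·z₁) − e^(−k·z₂)) / (k·(z₂−z₁))
e^(−0.47×2) = 0.3906; e^(−0.47×6) = 0.0596
⟨φ⟩ = 0.67 × (0.3906 − 0.0596) / (0.47 × 4) = 0.67 × 0.1761 = 0.1180

0.118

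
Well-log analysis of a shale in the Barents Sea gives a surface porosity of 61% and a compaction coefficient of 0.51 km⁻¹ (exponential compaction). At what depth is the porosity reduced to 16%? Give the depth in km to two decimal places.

Invert Athy's law: d = ln(φ₀/φ) / β
d = ln(0.61/0.16) / 0.51 = ln(3.812) / 0.51 = 1.3383 / 0.51 = 2.624 km

2.62 km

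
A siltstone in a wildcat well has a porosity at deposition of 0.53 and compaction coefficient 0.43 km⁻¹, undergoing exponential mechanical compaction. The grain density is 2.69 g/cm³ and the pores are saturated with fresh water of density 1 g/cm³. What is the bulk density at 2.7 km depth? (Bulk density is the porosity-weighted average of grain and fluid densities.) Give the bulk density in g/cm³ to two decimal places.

Porosity at depth: φ = 0.53·exp(−0.43×2.7) = 0.53×0.3132 = 0.1660
Bulk density: ρ_b = (1−φ)ρ_g + φ·ρ_f = 0.8340×2.69 + 0.1660×1
       = 2.244 + 0.166 = 2.409 g/cm³

2.41 g/cm³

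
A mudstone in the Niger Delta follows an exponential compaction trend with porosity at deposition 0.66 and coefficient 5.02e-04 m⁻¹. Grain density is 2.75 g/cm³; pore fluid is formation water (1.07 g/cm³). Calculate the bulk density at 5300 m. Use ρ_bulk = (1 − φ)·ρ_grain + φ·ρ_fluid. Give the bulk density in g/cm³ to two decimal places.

2.67 g/cm³

Working in km (1 km = 1000 m; k in km⁻¹ = k in m⁻¹ × 1000):
Porosity at depth: φ = 0.66·exp(−0.502×5.3) = 0.66×0.0699 = 0.0461
Bulk density: ρ_b = (1−φ)ρ_g + φ·ρ_f = 0.9539×2.75 + 0.0461×1.07
       = 2.623 + 0.049 = 2.672 g/cm³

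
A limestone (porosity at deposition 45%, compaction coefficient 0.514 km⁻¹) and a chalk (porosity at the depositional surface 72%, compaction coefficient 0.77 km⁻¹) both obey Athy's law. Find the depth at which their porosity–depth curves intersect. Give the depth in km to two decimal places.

Set φ₀ₐ e^(−cₐZ) = φ₀ᵦ e^(−cᵦZ) ⇒ ln(φ₀ₐ/φ₀ᵦ) = (cₐ − cᵦ)·Z
Z = ln(0.45/0.72) / (0.514 − 0.77) = -0.4700 / -0.256 = 1.836 km

1.84 km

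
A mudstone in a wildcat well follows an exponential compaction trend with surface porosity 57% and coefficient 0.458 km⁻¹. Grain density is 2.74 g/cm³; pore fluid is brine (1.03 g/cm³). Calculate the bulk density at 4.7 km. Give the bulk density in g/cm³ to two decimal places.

2.63 g/cm³

Porosity at depth: n = 0.57·exp(−0.458×4.7) = 0.57×0.1162 = 0.0662
Bulk density: ρ_b = (1−n)ρ_g + n·ρ_f = 0.9338×2.74 + 0.0662×1.03
       = 2.559 + 0.068 = 2.627 g/cm³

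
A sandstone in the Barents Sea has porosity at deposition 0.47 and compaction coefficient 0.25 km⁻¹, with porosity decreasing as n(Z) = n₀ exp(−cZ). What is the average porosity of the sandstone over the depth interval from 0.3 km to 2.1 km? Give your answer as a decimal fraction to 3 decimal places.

⟨n⟩ = (1/(Z₂−Z₁)) ∫ n₀ e^(−cZ) dZ = n₀·(e^(−c·Z₁) − e^(−c·Z₂)) / (c·(Z₂−Z₁))
e^(−0.25×0.3) = 0.9277; e^(−0.25×2.1) = 0.5916
⟨n⟩ = 0.47 × (0.9277 − 0.5916) / (0.25 × 1.8) = 0.47 × 0.7471 = 0.3511

0.351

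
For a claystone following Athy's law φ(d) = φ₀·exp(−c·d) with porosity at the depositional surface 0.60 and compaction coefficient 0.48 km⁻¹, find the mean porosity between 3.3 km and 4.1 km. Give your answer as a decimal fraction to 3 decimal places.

⟨φ⟩ = (1/(d₂−d₁)) ∫ φ₀ e^(−cd) dd = φ₀·(e^(−c·d₁) − e^(−c·d₂)) / (c·(d₂−d₁))
e^(−0.48×3.3) = 0.2052; e^(−0.48×4.1) = 0.1397
⟨φ⟩ = 0.6 × (0.2052 − 0.1397) / (0.48 × 0.8) = 0.6 × 0.1704 = 0.1022

0.102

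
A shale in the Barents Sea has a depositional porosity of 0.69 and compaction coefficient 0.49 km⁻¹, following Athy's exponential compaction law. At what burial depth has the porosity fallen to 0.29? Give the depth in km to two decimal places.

Invert Athy's law: z = ln(phi₀/phi) / c
z = ln(0.69/0.29) / 0.49 = ln(2.379) / 0.49 = 0.8668 / 0.49 = 1.769 km

1.77 km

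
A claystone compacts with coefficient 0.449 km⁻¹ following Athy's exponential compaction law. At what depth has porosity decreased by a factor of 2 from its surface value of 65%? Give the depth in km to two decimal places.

phi/phi₀ = 1/2 ⇒ exp(−β·z) = 1/2 ⇒ z = ln(2) / β
z = 0.6931 / 0.449 = 1.544 km

1.54 km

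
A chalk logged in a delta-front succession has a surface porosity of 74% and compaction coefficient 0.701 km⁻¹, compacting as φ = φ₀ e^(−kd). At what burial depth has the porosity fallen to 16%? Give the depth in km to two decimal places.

Invert Athy's law: d = ln(φ₀/φ) / k
d = ln(0.74/0.16) / 0.701 = ln(4.625) / 0.701 = 1.5315 / 0.701 = 2.185 km

2.18 km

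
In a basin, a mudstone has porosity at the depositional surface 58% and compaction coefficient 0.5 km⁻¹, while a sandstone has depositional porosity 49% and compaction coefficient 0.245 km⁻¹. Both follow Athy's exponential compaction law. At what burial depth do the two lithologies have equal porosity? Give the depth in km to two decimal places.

Set n₀ₐ e^(−cₐZ) = n₀ᵦ e^(−cᵦZ) ⇒ ln(n₀ₐ/n₀ᵦ) = (cₐ − cᵦ)·Z
Z = ln(0.58/0.49) / (0.5 − 0.245) = 0.1686 / 0.255 = 0.661 km

0.66 km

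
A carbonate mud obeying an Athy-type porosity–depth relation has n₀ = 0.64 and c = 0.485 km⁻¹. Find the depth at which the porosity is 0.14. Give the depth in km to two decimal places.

3.13 km

Invert Athy's law: Z = ln(n₀/n) / c
Z = ln(0.64/0.14) / 0.485 = ln(4.571) / 0.485 = 1.5198 / 0.485 = 3.134 km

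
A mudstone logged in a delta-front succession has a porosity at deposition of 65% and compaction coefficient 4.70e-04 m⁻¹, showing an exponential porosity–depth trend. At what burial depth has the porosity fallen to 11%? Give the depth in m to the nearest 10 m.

Working in km (1 km = 1000 m; k in km⁻¹ = k in m⁻¹ × 1000):
Invert Athy's law: d = ln(n₀/n) / k
d = ln(0.65/0.11) / 0.47 = ln(5.909) / 0.47 = 1.7765 / 0.47 = 3.780 km

3780 m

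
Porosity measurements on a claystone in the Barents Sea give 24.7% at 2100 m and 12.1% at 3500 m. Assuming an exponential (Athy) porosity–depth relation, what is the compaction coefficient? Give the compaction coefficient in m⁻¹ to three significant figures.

Working in km (1 km = 1000 m; β in km⁻¹ = β in m⁻¹ × 1000):
Athy: n(Z) = n₀ e^(−βZ) ⇒ n₁/n₂ = e^{β(Z₂−Z₁)} ⇒ β = ln(n₁/n₂)/(Z₂−Z₁)
β = ln(0.247/0.121) / (3.5 − 2.1) = ln(2.041) / 1.4 = 0.7136 / 1.4 = 0.5097 km⁻¹

0.000510 m⁻¹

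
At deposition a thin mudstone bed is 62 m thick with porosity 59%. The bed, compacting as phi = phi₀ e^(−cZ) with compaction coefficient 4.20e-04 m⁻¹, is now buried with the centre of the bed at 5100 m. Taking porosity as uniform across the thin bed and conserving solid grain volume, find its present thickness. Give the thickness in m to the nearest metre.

Working in km (1 km = 1000 m; c in km⁻¹ = c in m⁻¹ × 1000):
Porosity at 5.1 km: phi = 0.59·exp(−0.42×5.1) = 0.0693
Solid-volume conservation: h(1−phi) = h₀(1−phi₀) ⇒ h = h₀·(1−phi₀)/(1−phi)
h = 0.062 × (1 − 0.59)/(1 − 0.0693) = 0.062 × 0.4405 = 0.0273 km

27 m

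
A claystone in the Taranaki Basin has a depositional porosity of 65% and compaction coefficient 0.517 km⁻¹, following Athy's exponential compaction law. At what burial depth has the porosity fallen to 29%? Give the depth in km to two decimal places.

1.56 km

Invert Athy's law: z = ln(φ₀/φ) / c
z = ln(0.65/0.29) / 0.517 = ln(2.241) / 0.517 = 0.8071 / 0.517 = 1.561 km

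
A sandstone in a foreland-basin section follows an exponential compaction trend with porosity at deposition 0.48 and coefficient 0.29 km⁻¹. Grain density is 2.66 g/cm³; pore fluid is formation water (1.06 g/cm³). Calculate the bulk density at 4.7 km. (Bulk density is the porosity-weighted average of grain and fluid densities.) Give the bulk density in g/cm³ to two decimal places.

Porosity at depth: phi = 0.48·exp(−0.29×4.7) = 0.48×0.2559 = 0.1228
Bulk density: ρ_b = (1−phi)ρ_g + phi·ρ_f = 0.8772×2.66 + 0.1228×1.06
       = 2.333 + 0.130 = 2.463 g/cm³

2.46 g/cm³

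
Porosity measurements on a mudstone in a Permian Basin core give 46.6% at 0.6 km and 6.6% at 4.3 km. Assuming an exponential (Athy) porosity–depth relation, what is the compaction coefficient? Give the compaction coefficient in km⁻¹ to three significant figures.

Athy: phi(Z) = phi₀ e^(−kZ) ⇒ phi₁/phi₂ = e^{k(Z₂−Z₁)} ⇒ k = ln(phi₁/phi₂)/(Z₂−Z₁)
k = ln(0.466/0.066) / (4.3 − 0.6) = ln(7.061) / 3.7 = 1.9545 / 3.7 = 0.5283 km⁻¹

0.528 km⁻¹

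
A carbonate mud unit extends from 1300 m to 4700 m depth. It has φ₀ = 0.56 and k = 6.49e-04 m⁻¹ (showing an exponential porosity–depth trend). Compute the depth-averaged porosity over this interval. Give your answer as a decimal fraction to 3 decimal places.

Working in km (1 km = 1000 m; k in km⁻¹ = k in m⁻¹ × 1000):
⟨φ⟩ = (1/(Z₂−Z₁)) ∫ φ₀ e^(−kZ) dZ = φ₀·(e^(−k·Z₁) − e^(−k·Z₂)) / (k·(Z₂−Z₁))
e^(−0.649×1.3) = 0.4301; e^(−0.649×4.7) = 0.0473
⟨φ⟩ = 0.56 × (0.4301 − 0.0473) / (0.649 × 3.4) = 0.56 × 0.1735 = 0.0971

0.097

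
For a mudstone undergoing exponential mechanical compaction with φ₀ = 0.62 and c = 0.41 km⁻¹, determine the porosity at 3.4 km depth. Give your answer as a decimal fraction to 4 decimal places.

0.1538

φ = φ₀·exp(−c·z) = 0.62 × exp(−0.41 × 3.4) = 0.62 × exp(−1.394)
  = 0.62 × 0.2481 = 0.1538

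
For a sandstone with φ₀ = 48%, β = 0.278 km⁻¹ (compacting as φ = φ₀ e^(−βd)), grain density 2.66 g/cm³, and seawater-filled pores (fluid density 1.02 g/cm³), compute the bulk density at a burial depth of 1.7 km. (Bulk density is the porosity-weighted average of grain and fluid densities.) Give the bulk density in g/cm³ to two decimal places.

2.17 g/cm³

Porosity at depth: φ = 0.48·exp(−0.278×1.7) = 0.48×0.6234 = 0.2992
Bulk density: ρ_b = (1−φ)ρ_g + φ·ρ_f = 0.7008×2.66 + 0.2992×1.02
       = 1.864 + 0.305 = 2.169 g/cm³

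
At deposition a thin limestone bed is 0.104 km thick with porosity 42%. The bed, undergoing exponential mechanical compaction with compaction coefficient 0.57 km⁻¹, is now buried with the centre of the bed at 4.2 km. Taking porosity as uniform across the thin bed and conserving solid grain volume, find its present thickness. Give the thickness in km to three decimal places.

0.063 km

Porosity at 4.2 km: phi = 0.42·exp(−0.57×4.2) = 0.0383
Solid-volume conservation: h(1−phi) = h₀(1−phi₀) ⇒ h = h₀·(1−phi₀)/(1−phi)
h = 0.104 × (1 − 0.42)/(1 − 0.0383) = 0.104 × 0.6031 = 0.0627 km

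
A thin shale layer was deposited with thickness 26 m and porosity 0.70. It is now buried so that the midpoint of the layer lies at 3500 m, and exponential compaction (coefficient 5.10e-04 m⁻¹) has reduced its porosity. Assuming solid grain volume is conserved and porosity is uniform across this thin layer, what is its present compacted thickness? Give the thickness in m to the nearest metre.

9 m

Working in km (1 km = 1000 m; k in km⁻¹ = k in m⁻¹ × 1000):
Porosity at 3.5 km: n = 0.7·exp(−0.51×3.5) = 0.1175
Solid-volume conservation: h(1−n) = h₀(1−n₀) ⇒ h = h₀·(1−n₀)/(1−n)
h = 0.026 × (1 − 0.7)/(1 − 0.1175) = 0.026 × 0.3399 = 0.0088 km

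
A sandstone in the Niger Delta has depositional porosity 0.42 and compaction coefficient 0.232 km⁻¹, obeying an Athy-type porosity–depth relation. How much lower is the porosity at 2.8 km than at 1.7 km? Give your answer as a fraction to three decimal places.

0.064

φ(1.7) = 0.42·e^(−0.232×1.7) = 0.2831
φ(2.8) = 0.42·e^(−0.232×2.8) = 0.2193
Δφ = 0.2831 − 0.2193 = 0.0638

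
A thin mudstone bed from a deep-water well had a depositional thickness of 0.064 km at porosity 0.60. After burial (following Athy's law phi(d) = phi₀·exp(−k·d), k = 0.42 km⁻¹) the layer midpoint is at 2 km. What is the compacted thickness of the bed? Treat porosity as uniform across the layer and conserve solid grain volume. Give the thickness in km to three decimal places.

0.035 km

Porosity at 2 km: phi = 0.6·exp(−0.42×2) = 0.2590
Solid-volume conservation: h(1−phi) = h₀(1−phi₀) ⇒ h = h₀·(1−phi₀)/(1−phi)
h = 0.064 × (1 − 0.6)/(1 − 0.2590) = 0.064 × 0.5398 = 0.0345 km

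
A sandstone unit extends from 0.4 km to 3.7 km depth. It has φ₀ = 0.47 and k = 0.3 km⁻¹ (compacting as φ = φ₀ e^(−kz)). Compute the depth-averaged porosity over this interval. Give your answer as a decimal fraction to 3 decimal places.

⟨φ⟩ = (1/(z₂−z₁)) ∫ φ₀ e^(−kz) dz = φ₀·(e^(−k·z₁) − e^(−k·z₂)) / (k·(z₂−z₁))
e^(−0.3×0.4) = 0.8869; e^(−0.3×3.7) = 0.3296
⟨φ⟩ = 0.47 × (0.8869 − 0.3296) / (0.3 × 3.3) = 0.47 × 0.5630 = 0.2646

0.265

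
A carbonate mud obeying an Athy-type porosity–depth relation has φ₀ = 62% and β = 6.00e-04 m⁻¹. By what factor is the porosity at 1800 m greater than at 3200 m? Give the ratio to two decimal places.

2.32

Working in km (1 km = 1000 m; β in km⁻¹ = β in m⁻¹ × 1000):
φ(d₁)/φ(d₂) = e^(−β·d₁)/e^(−β·d₂) = e^{β(d₂−d₁)}
= exp(0.6 × 1.4) = exp(0.84) = 2.3164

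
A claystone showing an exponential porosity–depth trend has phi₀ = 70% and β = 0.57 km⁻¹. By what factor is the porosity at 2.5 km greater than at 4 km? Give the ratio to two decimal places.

phi(d₁)/phi(d₂) = e^(−β·d₁)/e^(−β·d₂) = e^{β(d₂−d₁)}
= exp(0.57 × 1.5) = exp(0.855) = 2.3514

2.35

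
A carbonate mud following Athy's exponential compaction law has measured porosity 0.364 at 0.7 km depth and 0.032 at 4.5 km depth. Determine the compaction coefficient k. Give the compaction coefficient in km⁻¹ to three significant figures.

Athy: φ(z) = φ₀ e^(−kz) ⇒ φ₁/φ₂ = e^{k(z₂−z₁)} ⇒ k = ln(φ₁/φ₂)/(z₂−z₁)
k = ln(0.364/0.032) / (4.5 − 0.7) = ln(11.38) / 3.8 = 2.4314 / 3.8 = 0.6398 km⁻¹

0.640 km⁻¹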